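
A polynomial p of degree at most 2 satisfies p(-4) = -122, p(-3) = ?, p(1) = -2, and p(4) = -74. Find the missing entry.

The 3 known points determine the degree-2 polynomial uniquely.
Write p(u) = au^2 + bu + c. Substituting each data point gives a linear system:
  16a - 4b + c = -122
  a + b + c = -2
  16a + 4b + c = -74
Solving the system yields a = -6, b = 6, c = -2.
So p(u) = -6u^2 + 6u - 2.
Then p(-3) = -74.

-74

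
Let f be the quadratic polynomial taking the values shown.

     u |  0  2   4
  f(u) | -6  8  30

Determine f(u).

Write f(u) = au^2 + bu + c. Substituting each data point gives a linear system:
  c = -6
  4a + 2b + c = 8
  16a + 4b + c = 30
Solving the system yields a = 1, b = 5, c = -6.
So f(u) = u^2 + 5u - 6.
Check: f(4) = 30. ✓

f(u) = u^2 + 5u - 6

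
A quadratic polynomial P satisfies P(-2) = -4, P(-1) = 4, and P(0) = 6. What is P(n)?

P(n) = -3n^2 - n + 6

Using the Lagrange interpolation formula with nodes -2, -1, 0:
  L_0(n) = (n + 1)n / 2
  L_1(n) = (n + 2)n / -1
  L_2(n) = (n + 2)(n + 1) / 2
Then P(n) = -4·L_0(n) + 4·L_1(n) + 6·L_2(n).
Expanding and collecting terms gives P(n) = -3n² - n + 6.
Check: P(0) = 6. ✓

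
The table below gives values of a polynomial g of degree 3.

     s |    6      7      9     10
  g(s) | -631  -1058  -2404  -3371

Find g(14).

Write g(s) = as^3 + bs^2 + cs + d. Substituting each data point gives a linear system:
  216a + 36b + 6c + d = -631
  343a + 49b + 7c + d = -1058
  729a + 81b + 9c + d = -2404
  1000a + 100b + 10c + d = -3371
Solving the system yields a = -4, b = 6, c = 3, d = -1.
So g(s) = -4s^3 + 6s^2 + 3s - 1.
Then g(14) = -9759.

-9759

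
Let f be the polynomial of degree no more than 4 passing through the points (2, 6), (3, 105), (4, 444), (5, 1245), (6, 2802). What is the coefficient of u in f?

Write f(u) = au^4 + bu^3 + cu^2 + du + e. Substituting each data point gives a linear system:
  16a + 8b + 4c + 2d + e = 6
  81a + 27b + 9c + 3d + e = 105
  256a + 64b + 16c + 4d + e = 444
  625a + 125b + 25c + 5d + e = 1245
  1296a + 216b + 36c + 6d + e = 2802
Solving the system yields a = 3, b = -5, c = 0, d = -1, e = 0.
So f(u) = 3u^4 - 5u^3 - u.
The coefficient of u is -1.

-1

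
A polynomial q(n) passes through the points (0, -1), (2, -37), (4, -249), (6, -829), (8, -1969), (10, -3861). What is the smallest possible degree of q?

Forward differences of the values at n = 0, 2, 4, 6, 8, 10:
  q  : -1  -37  -249  -829  -1969  -3861
  Δ  : -36  -212  -580  -1140  -1892
  Δ^2: -176  -368  -560  -752
  Δ^3: -192  -192  -192
  Δ^4: 0  0
  Δ^5: 0
The third differences are constant (-192) and nonzero, while all higher differences vanish, so the minimal degree is 3.

3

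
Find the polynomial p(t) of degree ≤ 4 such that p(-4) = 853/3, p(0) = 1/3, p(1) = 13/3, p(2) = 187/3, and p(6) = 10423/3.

p(t) = 2t^4 + 4t^3 + t^2 - 3t + 1/3

Using the Lagrange interpolation formula with nodes -4, 0, 1, 2, 6:
  L_0(t) = t(t - 1)(t - 2)(t - 6) / 1200
  L_1(t) = (t + 4)(t - 1)(t - 2)(t - 6) / -48
  L_2(t) = (t + 4)t(t - 2)(t - 6) / 25
  L_3(t) = (t + 4)t(t - 1)(t - 6) / -48
  L_4(t) = (t + 4)t(t - 1)(t - 2) / 1200
Then p(t) = 853/3·L_0(t) + 1/3·L_1(t) + 13/3·L_2(t) + 187/3·L_3(t) + 10423/3·L_4(t).
Expanding and collecting terms gives p(t) = 2t^4 + 4t^3 + t^2 - 3t + 1/3.
Check: p(6) = 10423/3. ✓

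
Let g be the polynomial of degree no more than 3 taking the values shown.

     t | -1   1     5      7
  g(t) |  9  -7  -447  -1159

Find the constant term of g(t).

Write g(t) = at^3 + bt^2 + ct + d. Substituting each data point gives a linear system:
  -a + b - c + d = 9
  a + b + c + d = -7
  125a + 25b + 5c + d = -447
  343a + 49b + 7c + d = -1159
Solving the system yields a = -3, b = -2, c = -5, d = 3.
So g(t) = -3t^3 - 2t^2 - 5t + 3.
The constant term is 3.

3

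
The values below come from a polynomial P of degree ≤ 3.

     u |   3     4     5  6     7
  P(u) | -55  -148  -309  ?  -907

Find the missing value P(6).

On equispaced nodes a degree-3 polynomial has vanishing fourth forward difference, so
  P(3) - 4·P(4) + 6·P(5) - 4·P(6) + P(7) = 0.
Substituting the known values and solving for P(6):
  -4·P(6) = 2224
  P(6) = -556.

-556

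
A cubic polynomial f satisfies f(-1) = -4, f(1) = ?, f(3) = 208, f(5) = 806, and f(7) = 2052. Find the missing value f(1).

On equispaced nodes a degree-3 polynomial has vanishing fourth forward difference, so
  f(-1) - 4·f(1) + 6·f(3) - 4·f(5) + f(7) = 0.
Substituting the known values and solving for f(1):
  -4·f(1) = -72
  f(1) = 18.

18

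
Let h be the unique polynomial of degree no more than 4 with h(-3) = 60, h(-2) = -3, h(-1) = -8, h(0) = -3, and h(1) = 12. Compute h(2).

85

Forward differences of the values at x = -3, -2, -1, 0, 1:
  h  : 60  -3  -8  -3  12
  Δ  : -63  -5  5  15
  Δ^2: 58  10  10
  Δ^3: -48  0
  Δ^4: 48
The fourth differences are constant, confirming degree 4.
Interpolating (Newton forward form) and evaluating at x = 2 gives h(2) = 85.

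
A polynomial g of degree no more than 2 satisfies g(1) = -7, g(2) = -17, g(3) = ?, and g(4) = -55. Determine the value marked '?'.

The 3 known points determine the degree-2 polynomial uniquely.
Write g(n) = an^2 + bn + c. Substituting each data point gives a linear system:
  a + b + c = -7
  4a + 2b + c = -17
  16a + 4b + c = -55
Solving the system yields a = -3, b = -1, c = -3.
So g(n) = -3n^2 - n - 3.
Then g(3) = -33.

-33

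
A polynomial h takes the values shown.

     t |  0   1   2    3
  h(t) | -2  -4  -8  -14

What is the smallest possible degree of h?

Forward differences of the values at t = 0, 1, 2, 3:
  h  : -2  -4  -8  -14
  Δ  : -2  -4  -6
  Δ^2: -2  -2
  Δ^3: 0
The second differences are constant (-2) and nonzero, while all higher differences vanish, so the minimal degree is 2.

2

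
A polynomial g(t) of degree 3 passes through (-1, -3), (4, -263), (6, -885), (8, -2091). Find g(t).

g(t) = -4t^3 - t^2 + 3t - 3

Write g(t) = at^3 + bt^2 + ct + d. Substituting each data point gives a linear system:
  -a + b - c + d = -3
  64a + 16b + 4c + d = -263
  216a + 36b + 6c + d = -885
  512a + 64b + 8c + d = -2091
Solving the system yields a = -4, b = -1, c = 3, d = -3.
So g(t) = -4t^3 - t^2 + 3t - 3.
Check: g(8) = -2091. ✓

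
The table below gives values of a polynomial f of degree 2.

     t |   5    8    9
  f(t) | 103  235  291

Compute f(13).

575

Using the Lagrange interpolation formula with nodes 5, 8, 9:
  L_0(t) = (t - 8)(t - 9) / 12
  L_1(t) = (t - 5)(t - 9) / -3
  L_2(t) = (t - 5)(t - 8) / 4
Then f(t) = 103·L_0(t) + 235·L_1(t) + 291·L_2(t).
Expanding and collecting terms gives f(t) = 3t^2 + 5t + 3.
Evaluating at t = 13: f(13) = 575.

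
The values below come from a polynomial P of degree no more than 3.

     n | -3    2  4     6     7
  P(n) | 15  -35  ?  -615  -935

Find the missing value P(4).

-209

The 4 known points determine the degree-3 polynomial uniquely.
Write P(n) = an^3 + bn^2 + cn + d. Substituting each data point gives a linear system:
  -27a + 9b - 3c + d = 15
  8a + 4b + 2c + d = -35
  216a + 36b + 6c + d = -615
  343a + 49b + 7c + d = -935
Solving the system yields a = -2, b = -5, c = -1, d = 3.
So P(n) = -2n³ - 5n² - n + 3.
Then P(4) = -209.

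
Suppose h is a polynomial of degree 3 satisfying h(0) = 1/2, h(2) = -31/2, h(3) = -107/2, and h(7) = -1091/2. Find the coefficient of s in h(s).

6

Write h(s) = as^3 + bs^2 + cs + d. Substituting each data point gives a linear system:
  d = 1/2
  8a + 4b + 2c + d = -31/2
  27a + 9b + 3c + d = -107/2
  343a + 49b + 7c + d = -1091/2
Solving the system yields a = -1, b = -5, c = 6, d = 1/2.
So h(s) = -s³ - 5s² + 6s + 1/2.
The coefficient of s is 6.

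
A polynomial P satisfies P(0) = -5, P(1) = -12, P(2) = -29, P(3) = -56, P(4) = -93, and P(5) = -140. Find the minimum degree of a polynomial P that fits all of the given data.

2

Forward differences of the values at u = 0, 1, 2, 3, 4, 5:
  P  : -5  -12  -29  -56  -93  -140
  Δ  : -7  -17  -27  -37  -47
  Δ^2: -10  -10  -10  -10
  Δ^3: 0  0  0
  Δ^4: 0  0
  Δ^5: 0
The second differences are constant (-10) and nonzero, while all higher differences vanish, so the minimal degree is 2.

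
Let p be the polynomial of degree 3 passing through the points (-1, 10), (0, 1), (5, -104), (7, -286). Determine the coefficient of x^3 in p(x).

Write p(x) = ax^3 + bx^2 + cx + d. Substituting each data point gives a linear system:
  -a + b - c + d = 10
  d = 1
  125a + 25b + 5c + d = -104
  343a + 49b + 7c + d = -286
Solving the system yields a = -1, b = 2, c = -6, d = 1.
So p(x) = -x^3 + 2x^2 - 6x + 1.
The leading coefficient is -1.

-1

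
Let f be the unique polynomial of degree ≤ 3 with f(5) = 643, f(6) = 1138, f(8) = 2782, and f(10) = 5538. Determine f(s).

f(s) = 6s^3 - 5s^2 + 4s - 2

Write f(s) = as^3 + bs^2 + cs + d. Substituting each data point gives a linear system:
  125a + 25b + 5c + d = 643
  216a + 36b + 6c + d = 1138
  512a + 64b + 8c + d = 2782
  1000a + 100b + 10c + d = 5538
Solving the system yields a = 6, b = -5, c = 4, d = -2.
So f(s) = 6s^3 - 5s^2 + 4s - 2.
Check: f(5) = 643. ✓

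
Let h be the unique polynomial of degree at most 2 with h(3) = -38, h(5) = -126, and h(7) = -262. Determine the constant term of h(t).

4

Write h(t) = at^2 + bt + c. Substituting each data point gives a linear system:
  9a + 3b + c = -38
  25a + 5b + c = -126
  49a + 7b + c = -262
Solving the system yields a = -6, b = 4, c = 4.
So h(t) = -6t² + 4t + 4.
The constant term is 4.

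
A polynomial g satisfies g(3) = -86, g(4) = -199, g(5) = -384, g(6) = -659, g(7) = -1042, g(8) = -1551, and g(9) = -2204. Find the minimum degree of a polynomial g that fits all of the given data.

3

Forward differences of the values at n = 3, 4, 5, 6, 7, 8, 9:
  g  : -86  -199  -384  -659  -1042  -1551  -2204
  Δ  : -113  -185  -275  -383  -509  -653
  Δ^2: -72  -90  -108  -126  -144
  Δ^3: -18  -18  -18  -18
  Δ^4: 0  0  0
  Δ^5: 0  0
  Δ^6: 0
The third differences are constant (-18) and nonzero, while all higher differences vanish, so the minimal degree is 3.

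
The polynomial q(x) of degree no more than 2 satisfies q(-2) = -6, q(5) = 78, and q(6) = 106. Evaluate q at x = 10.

258

Using the Lagrange interpolation formula with nodes -2, 5, 6:
  L_0(x) = (x - 5)(x - 6) / 56
  L_1(x) = (x + 2)(x - 6) / -7
  L_2(x) = (x + 2)(x - 5) / 8
Then q(x) = -6·L_0(x) + 78·L_1(x) + 106·L_2(x).
Expanding and collecting terms gives q(x) = 2x² + 6x - 2.
Evaluating at x = 10: q(10) = 258.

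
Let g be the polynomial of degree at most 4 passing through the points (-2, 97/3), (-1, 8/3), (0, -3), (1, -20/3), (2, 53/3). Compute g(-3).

Using the Lagrange interpolation formula with nodes -2, -1, 0, 1, 2:
  L_0(u) = (u + 1)u(u - 1)(u - 2) / 24
  L_1(u) = (u + 2)u(u - 1)(u - 2) / -6
  L_2(u) = (u + 2)(u + 1)(u - 1)(u - 2) / 4
  L_3(u) = (u + 2)(u + 1)u(u - 2) / -6
  L_4(u) = (u + 2)(u + 1)u(u - 1) / 24
Then g(u) = 97/3·L_0(u) + 8/3·L_1(u) - 3·L_2(u) - 20/3·L_3(u) + 53/3·L_4(u).
Expanding and collecting terms gives g(u) = 2u⁴ + (1/3)u³ - u² - 5u - 3.
Evaluating at u = -3: g(-3) = 156.

156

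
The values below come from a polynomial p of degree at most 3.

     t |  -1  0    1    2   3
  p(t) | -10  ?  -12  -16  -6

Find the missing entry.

-6

The 4 known points determine the degree-3 polynomial uniquely.
Write p(t) = at^3 + bt^2 + ct + d. Substituting each data point gives a linear system:
  -a + b - c + d = -10
  a + b + c + d = -12
  8a + 4b + 2c + d = -16
  27a + 9b + 3c + d = -6
Solving the system yields a = 2, b = -5, c = -3, d = -6.
So p(t) = 2t^3 - 5t^2 - 3t - 6.
Then p(0) = -6.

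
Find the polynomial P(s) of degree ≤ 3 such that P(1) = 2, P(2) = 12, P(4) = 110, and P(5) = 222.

Using the Lagrange interpolation formula with nodes 1, 2, 4, 5:
  L_0(s) = (s - 2)(s - 4)(s - 5) / -12
  L_1(s) = (s - 1)(s - 4)(s - 5) / 6
  L_2(s) = (s - 1)(s - 2)(s - 5) / -6
  L_3(s) = (s - 1)(s - 2)(s - 4) / 12
Then P(s) = 2·L_0(s) + 12·L_1(s) + 110·L_2(s) + 222·L_3(s).
Expanding and collecting terms gives P(s) = 2s³ - s² - s + 2.
Check: P(4) = 110. ✓

P(s) = 2s^3 - s^2 - s + 2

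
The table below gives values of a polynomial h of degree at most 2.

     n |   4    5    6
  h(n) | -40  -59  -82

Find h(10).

Forward differences of the values at n = 4, 5, 6:
  h  : -40  -59  -82
  Δ  : -19  -23
  Δ^2: -4
The second differences are constant, confirming degree 2.
Interpolating (Newton forward form) and evaluating at n = 10 gives h(10) = -214.

-214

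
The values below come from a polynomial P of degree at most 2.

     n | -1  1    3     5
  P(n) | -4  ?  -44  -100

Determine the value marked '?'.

-12

On equispaced nodes a degree-2 polynomial has vanishing third forward difference, so
  - P(-1) + 3·P(1) - 3·P(3) + P(5) = 0.
Substituting the known values and solving for P(1):
  3·P(1) = -36
  P(1) = -12.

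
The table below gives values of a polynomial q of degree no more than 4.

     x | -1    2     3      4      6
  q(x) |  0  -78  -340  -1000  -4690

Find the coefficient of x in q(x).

Write q(x) = ax^4 + bx^3 + cx^2 + dx + e. Substituting each data point gives a linear system:
  a - b + c - d + e = 0
  16a + 8b + 4c + 2d + e = -78
  81a + 27b + 9c + 3d + e = -340
  256a + 64b + 16c + 4d + e = -1000
  1296a + 216b + 36c + 6d + e = -4690
Solving the system yields a = -3, b = -4, c = 2, d = -1, e = -4.
So q(x) = -3x^4 - 4x^3 + 2x^2 - x - 4.
The coefficient of x is -1.

-1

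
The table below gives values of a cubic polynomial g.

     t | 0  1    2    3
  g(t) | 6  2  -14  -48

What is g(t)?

g(t) = -t^3 - 3t^2 + 6

Write g(t) = at^3 + bt^2 + ct + d. Substituting each data point gives a linear system:
  d = 6
  a + b + c + d = 2
  8a + 4b + 2c + d = -14
  27a + 9b + 3c + d = -48
Solving the system yields a = -1, b = -3, c = 0, d = 6.
So g(t) = -t^3 - 3t^2 + 6.
Check: g(2) = -14. ✓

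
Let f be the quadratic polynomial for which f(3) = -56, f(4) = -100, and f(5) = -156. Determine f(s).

Using the Lagrange interpolation formula with nodes 3, 4, 5:
  L_0(s) = (s - 4)(s - 5) / 2
  L_1(s) = (s - 3)(s - 5) / -1
  L_2(s) = (s - 3)(s - 4) / 2
Then f(s) = -56·L_0(s) - 100·L_1(s) - 156·L_2(s).
Expanding and collecting terms gives f(s) = -6s² - 2s + 4.
Check: f(3) = -56. ✓

f(s) = -6s^2 - 2s + 4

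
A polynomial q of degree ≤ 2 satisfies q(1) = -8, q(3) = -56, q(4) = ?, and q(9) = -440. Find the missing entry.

The 3 known points determine the degree-2 polynomial uniquely.
Write q(s) = as^2 + bs + c. Substituting each data point gives a linear system:
  a + b + c = -8
  9a + 3b + c = -56
  81a + 9b + c = -440
Solving the system yields a = -5, b = -4, c = 1.
So q(s) = -5s^2 - 4s + 1.
Then q(4) = -95.

-95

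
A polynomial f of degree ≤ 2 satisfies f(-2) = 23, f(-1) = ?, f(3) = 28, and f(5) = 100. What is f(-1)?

The 3 known points determine the degree-2 polynomial uniquely.
Write f(x) = ax^2 + bx + c. Substituting each data point gives a linear system:
  4a - 2b + c = 23
  9a + 3b + c = 28
  25a + 5b + c = 100
Solving the system yields a = 5, b = -4, c = -5.
So f(x) = 5x^2 - 4x - 5.
Then f(-1) = 4.

4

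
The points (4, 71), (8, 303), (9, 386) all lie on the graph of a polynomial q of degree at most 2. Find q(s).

Using the Lagrange interpolation formula with nodes 4, 8, 9:
  L_0(s) = (s - 8)(s - 9) / 20
  L_1(s) = (s - 4)(s - 9) / -4
  L_2(s) = (s - 4)(s - 8) / 5
Then q(s) = 71·L_0(s) + 303·L_1(s) + 386·L_2(s).
Expanding and collecting terms gives q(s) = 5s^2 - 2s - 1.
Check: q(9) = 386. ✓

q(s) = 5s^2 - 2s - 1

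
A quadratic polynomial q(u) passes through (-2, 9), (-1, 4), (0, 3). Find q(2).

13

Write q(u) = au^2 + bu + c. Substituting each data point gives a linear system:
  4a - 2b + c = 9
  a - b + c = 4
  c = 3
Solving the system yields a = 2, b = 1, c = 3.
So q(u) = 2u² + u + 3.
Then q(2) = 13.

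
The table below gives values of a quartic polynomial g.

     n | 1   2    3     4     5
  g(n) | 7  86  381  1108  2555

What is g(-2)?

Using the Lagrange interpolation formula with nodes 1, 2, 3, 4, 5:
  L_0(n) = (n - 2)(n - 3)(n - 4)(n - 5) / 24
  L_1(n) = (n - 1)(n - 3)(n - 4)(n - 5) / -6
  L_2(n) = (n - 1)(n - 2)(n - 4)(n - 5) / 4
  L_3(n) = (n - 1)(n - 2)(n - 3)(n - 5) / -6
  L_4(n) = (n - 1)(n - 2)(n - 3)(n - 4) / 24
Then g(n) = 7·L_0(n) + 86·L_1(n) + 381·L_2(n) + 1108·L_3(n) + 2555·L_4(n).
Expanding and collecting terms gives g(n) = 3n^4 + 6n^3 - 3n^2 + n.
Evaluating at n = -2: g(-2) = -14.

-14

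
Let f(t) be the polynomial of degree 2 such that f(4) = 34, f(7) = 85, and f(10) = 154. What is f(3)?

Forward differences of the values at t = 4, 7, 10:
  f  : 34  85  154
  Δ  : 51  69
  Δ^2: 18
The second differences are constant, confirming degree 2.
Interpolating (Newton forward form) and evaluating at t = 3 gives f(3) = 21.

21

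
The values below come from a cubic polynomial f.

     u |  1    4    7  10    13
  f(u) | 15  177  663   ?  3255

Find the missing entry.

1635

The 4 known points determine the degree-3 polynomial uniquely.
Write f(u) = au^3 + bu^2 + cu + d. Substituting each data point gives a linear system:
  a + b + c + d = 15
  64a + 16b + 4c + d = 177
  343a + 49b + 7c + d = 663
  2197a + 169b + 13c + d = 3255
Solving the system yields a = 1, b = 6, c = 3, d = 5.
So f(u) = u^3 + 6u^2 + 3u + 5.
Then f(10) = 1635.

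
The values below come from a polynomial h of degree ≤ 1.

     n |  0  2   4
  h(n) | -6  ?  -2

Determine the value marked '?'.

The 2 known points determine the degree-1 polynomial uniquely.
Write h(n) = an + b. Substituting each data point gives a linear system:
  b = -6
  4a + b = -2
Solving the system yields a = 1, b = -6.
So h(n) = n - 6.
Then h(2) = -4.

-4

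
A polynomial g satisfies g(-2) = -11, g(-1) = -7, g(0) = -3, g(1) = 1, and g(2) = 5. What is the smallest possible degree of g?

1

Forward differences of the values at s = -2, -1, 0, 1, 2:
  g  : -11  -7  -3  1  5
  Δ  : 4  4  4  4
  Δ^2: 0  0  0
  Δ^3: 0  0
  Δ^4: 0
The first differences are constant (4) and nonzero, while all higher differences vanish, so the minimal degree is 1.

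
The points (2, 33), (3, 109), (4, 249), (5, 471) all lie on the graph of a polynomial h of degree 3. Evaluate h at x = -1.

9

Write h(x) = ax^3 + bx^2 + cx + d. Substituting each data point gives a linear system:
  8a + 4b + 2c + d = 33
  27a + 9b + 3c + d = 109
  64a + 16b + 4c + d = 249
  125a + 25b + 5c + d = 471
Solving the system yields a = 3, b = 5, c = -6, d = 1.
So h(x) = 3x^3 + 5x^2 - 6x + 1.
Then h(-1) = 9.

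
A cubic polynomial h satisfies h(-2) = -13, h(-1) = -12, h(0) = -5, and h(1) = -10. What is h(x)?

Using the Lagrange interpolation formula with nodes -2, -1, 0, 1:
  L_0(x) = (x + 1)x(x - 1) / -6
  L_1(x) = (x + 2)x(x - 1) / 2
  L_2(x) = (x + 2)(x + 1)(x - 1) / -2
  L_3(x) = (x + 2)(x + 1)x / 6
Then h(x) = -13·L_0(x) - 12·L_1(x) - 5·L_2(x) - 10·L_3(x).
Expanding and collecting terms gives h(x) = -3x^3 - 6x^2 + 4x - 5.
Check: h(-2) = -13. ✓

h(x) = -3x^3 - 6x^2 + 4x - 5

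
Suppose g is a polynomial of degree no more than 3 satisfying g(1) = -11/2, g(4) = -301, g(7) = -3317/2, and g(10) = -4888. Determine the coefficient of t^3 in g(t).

Write g(t) = at^3 + bt^2 + ct + d. Substituting each data point gives a linear system:
  a + b + c + d = -11/2
  64a + 16b + 4c + d = -301
  343a + 49b + 7c + d = -3317/2
  1000a + 100b + 10c + d = -4888
Solving the system yields a = -5, b = 1, c = 3/2, d = -3.
So g(t) = -5t³ + t² + (3/2)t - 3.
The leading coefficient is -5.

-5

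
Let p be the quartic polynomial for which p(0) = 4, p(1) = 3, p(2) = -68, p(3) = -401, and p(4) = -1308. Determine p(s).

p(s) = -5s^4 - 2s^3 + 6s^2 + 4

Write p(s) = as^4 + bs^3 + cs^2 + ds + e. Substituting each data point gives a linear system:
  e = 4
  a + b + c + d + e = 3
  16a + 8b + 4c + 2d + e = -68
  81a + 27b + 9c + 3d + e = -401
  256a + 64b + 16c + 4d + e = -1308
Solving the system yields a = -5, b = -2, c = 6, d = 0, e = 4.
So p(s) = -5s^4 - 2s^3 + 6s^2 + 4.
Check: p(2) = -68. ✓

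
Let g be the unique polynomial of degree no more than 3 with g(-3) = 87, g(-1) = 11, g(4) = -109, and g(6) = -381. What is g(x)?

g(x) = -2x^3 + 2x^2 - 4x + 3

Write g(x) = ax^3 + bx^2 + cx + d. Substituting each data point gives a linear system:
  -27a + 9b - 3c + d = 87
  -a + b - c + d = 11
  64a + 16b + 4c + d = -109
  216a + 36b + 6c + d = -381
Solving the system yields a = -2, b = 2, c = -4, d = 3.
So g(x) = -2x³ + 2x² - 4x + 3.
Check: g(6) = -381. ✓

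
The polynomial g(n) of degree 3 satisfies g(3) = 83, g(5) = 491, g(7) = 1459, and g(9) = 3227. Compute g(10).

4486

Forward differences of the values at n = 3, 5, 7, 9:
  g  : 83  491  1459  3227
  Δ  : 408  968  1768
  Δ^2: 560  800
  Δ^3: 240
The third differences are constant, confirming degree 3.
Interpolating (Newton forward form) and evaluating at n = 10 gives g(10) = 4486.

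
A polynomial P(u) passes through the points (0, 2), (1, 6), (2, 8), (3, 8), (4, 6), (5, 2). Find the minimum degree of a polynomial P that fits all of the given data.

Forward differences of the values at u = 0, 1, 2, 3, 4, 5:
  P  : 2  6  8  8  6  2
  Δ  : 4  2  0  -2  -4
  Δ^2: -2  -2  -2  -2
  Δ^3: 0  0  0
  Δ^4: 0  0
  Δ^5: 0
The second differences are constant (-2) and nonzero, while all higher differences vanish, so the minimal degree is 2.

2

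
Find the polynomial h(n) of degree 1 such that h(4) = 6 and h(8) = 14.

Using the Lagrange interpolation formula with nodes 4, 8:
  L_0(n) = (n - 8) / -4
  L_1(n) = (n - 4) / 4
Then h(n) = 6·L_0(n) + 14·L_1(n).
Expanding and collecting terms gives h(n) = 2n - 2.
Check: h(4) = 6. ✓

h(n) = 2n - 2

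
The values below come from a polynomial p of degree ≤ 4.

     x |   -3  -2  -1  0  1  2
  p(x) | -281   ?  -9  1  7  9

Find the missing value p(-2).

The 5 known points determine the degree-4 polynomial uniquely.
Write p(x) = ax^4 + bx^3 + cx^2 + dx + e. Substituting each data point gives a linear system:
  81a - 27b + 9c - 3d + e = -281
  a - b + c - d + e = -9
  e = 1
  a + b + c + d + e = 7
  16a + 8b + 4c + 2d + e = 9
Solving the system yields a = -2, b = 4, c = 0, d = 4, e = 1.
So p(x) = -2x⁴ + 4x³ + 4x + 1.
Then p(-2) = -71.

-71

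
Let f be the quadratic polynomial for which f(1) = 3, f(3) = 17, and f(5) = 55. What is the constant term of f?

5

Write f(u) = au^2 + bu + c. Substituting each data point gives a linear system:
  a + b + c = 3
  9a + 3b + c = 17
  25a + 5b + c = 55
Solving the system yields a = 3, b = -5, c = 5.
So f(u) = 3u^2 - 5u + 5.
The constant term is 5.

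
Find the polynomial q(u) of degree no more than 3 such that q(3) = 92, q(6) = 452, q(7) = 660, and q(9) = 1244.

q(u) = u^3 + 6u^2 + 3u + 2

Using the Lagrange interpolation formula with nodes 3, 6, 7, 9:
  L_0(u) = (u - 6)(u - 7)(u - 9) / -72
  L_1(u) = (u - 3)(u - 7)(u - 9) / 9
  L_2(u) = (u - 3)(u - 6)(u - 9) / -8
  L_3(u) = (u - 3)(u - 6)(u - 7) / 36
Then q(u) = 92·L_0(u) + 452·L_1(u) + 660·L_2(u) + 1244·L_3(u).
Expanding and collecting terms gives q(u) = u^3 + 6u^2 + 3u + 2.
Check: q(3) = 92. ✓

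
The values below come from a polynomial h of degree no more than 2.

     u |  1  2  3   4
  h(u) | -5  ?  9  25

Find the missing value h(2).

-1

On equispaced nodes a degree-2 polynomial has vanishing third forward difference, so
  - h(1) + 3·h(2) - 3·h(3) + h(4) = 0.
Substituting the known values and solving for h(2):
  3·h(2) = -3
  h(2) = -1.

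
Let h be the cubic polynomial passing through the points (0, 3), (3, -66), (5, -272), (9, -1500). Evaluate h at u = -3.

Using the Lagrange interpolation formula with nodes 0, 3, 5, 9:
  L_0(u) = (u - 3)(u - 5)(u - 9) / -135
  L_1(u) = u(u - 5)(u - 9) / 36
  L_2(u) = u(u - 3)(u - 9) / -40
  L_3(u) = u(u - 3)(u - 5) / 216
Then h(u) = 3·L_0(u) - 66·L_1(u) - 272·L_2(u) - 1500·L_3(u).
Expanding and collecting terms gives h(u) = -2u^3 - 5u + 3.
Evaluating at u = -3: h(-3) = 72.

72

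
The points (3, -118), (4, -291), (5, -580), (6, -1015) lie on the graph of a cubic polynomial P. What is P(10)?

Write P(x) = ax^3 + bx^2 + cx + d. Substituting each data point gives a linear system:
  27a + 9b + 3c + d = -118
  64a + 16b + 4c + d = -291
  125a + 25b + 5c + d = -580
  216a + 36b + 6c + d = -1015
Solving the system yields a = -5, b = 2, c = -2, d = 5.
So P(x) = -5x^3 + 2x^2 - 2x + 5.
Then P(10) = -4815.

-4815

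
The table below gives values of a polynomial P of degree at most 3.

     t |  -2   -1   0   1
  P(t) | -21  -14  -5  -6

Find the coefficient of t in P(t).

6

Write P(t) = at^3 + bt^2 + ct + d. Substituting each data point gives a linear system:
  -8a + 4b - 2c + d = -21
  -a + b - c + d = -14
  d = -5
  a + b + c + d = -6
Solving the system yields a = -2, b = -5, c = 6, d = -5.
So P(t) = -2t^3 - 5t^2 + 6t - 5.
The coefficient of t is 6.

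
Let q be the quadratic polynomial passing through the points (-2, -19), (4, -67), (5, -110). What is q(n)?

Using the Lagrange interpolation formula with nodes -2, 4, 5:
  L_0(n) = (n - 4)(n - 5) / 42
  L_1(n) = (n + 2)(n - 5) / -6
  L_2(n) = (n + 2)(n - 4) / 7
Then q(n) = -19·L_0(n) - 67·L_1(n) - 110·L_2(n).
Expanding and collecting terms gives q(n) = -5n^2 + 2n + 5.
Check: q(5) = -110. ✓

q(n) = -5n^2 + 2n + 5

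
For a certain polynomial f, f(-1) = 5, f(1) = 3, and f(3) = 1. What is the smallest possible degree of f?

Forward differences of the values at x = -1, 1, 3:
  f  : 5  3  1
  Δ  : -2  -2
  Δ^2: 0
The first differences are constant (-2) and nonzero, while all higher differences vanish, so the minimal degree is 1.

1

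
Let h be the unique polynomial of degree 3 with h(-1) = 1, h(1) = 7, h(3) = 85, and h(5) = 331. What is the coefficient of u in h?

1

Write h(u) = au^3 + bu^2 + cu + d. Substituting each data point gives a linear system:
  -a + b - c + d = 1
  a + b + c + d = 7
  27a + 9b + 3c + d = 85
  125a + 25b + 5c + d = 331
Solving the system yields a = 2, b = 3, c = 1, d = 1.
So h(u) = 2u³ + 3u² + u + 1.
The coefficient of u is 1.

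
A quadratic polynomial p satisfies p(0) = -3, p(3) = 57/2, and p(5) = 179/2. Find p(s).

Write p(s) = as^2 + bs + c. Substituting each data point gives a linear system:
  c = -3
  9a + 3b + c = 57/2
  25a + 5b + c = 179/2
Solving the system yields a = 4, b = -3/2, c = -3.
So p(s) = 4s² - (3/2)s - 3.
Check: p(3) = 57/2. ✓

p(s) = 4s^2 - (3/2)s - 3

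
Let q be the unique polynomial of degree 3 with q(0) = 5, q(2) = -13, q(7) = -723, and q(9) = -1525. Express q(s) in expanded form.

q(s) = -2s^3 - s^2 + s + 5

Write q(s) = as^3 + bs^2 + cs + d. Substituting each data point gives a linear system:
  d = 5
  8a + 4b + 2c + d = -13
  343a + 49b + 7c + d = -723
  729a + 81b + 9c + d = -1525
Solving the system yields a = -2, b = -1, c = 1, d = 5.
So q(s) = -2s^3 - s^2 + s + 5.
Check: q(0) = 5. ✓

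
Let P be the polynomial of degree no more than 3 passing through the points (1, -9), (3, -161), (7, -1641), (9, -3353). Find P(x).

Write P(x) = ax^3 + bx^2 + cx + d. Substituting each data point gives a linear system:
  a + b + c + d = -9
  27a + 9b + 3c + d = -161
  343a + 49b + 7c + d = -1641
  729a + 81b + 9c + d = -3353
Solving the system yields a = -4, b = -5, c = -4, d = 4.
So P(x) = -4x³ - 5x² - 4x + 4.
Check: P(3) = -161. ✓

P(x) = -4x^3 - 5x^2 - 4x + 4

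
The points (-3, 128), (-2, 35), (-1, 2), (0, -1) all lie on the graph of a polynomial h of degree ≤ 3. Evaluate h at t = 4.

Write h(t) = at^3 + bt^2 + ct + d. Substituting each data point gives a linear system:
  -27a + 9b - 3c + d = 128
  -8a + 4b - 2c + d = 35
  -a + b - c + d = 2
  d = -1
Solving the system yields a = -5, b = 0, c = 2, d = -1.
So h(t) = -5t^3 + 2t - 1.
Then h(4) = -313.

-313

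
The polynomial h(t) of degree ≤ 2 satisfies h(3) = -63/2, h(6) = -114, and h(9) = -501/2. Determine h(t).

h(t) = -3t^2 - (1/2)t - 3

Write h(t) = at^2 + bt + c. Substituting each data point gives a linear system:
  9a + 3b + c = -63/2
  36a + 6b + c = -114
  81a + 9b + c = -501/2
Solving the system yields a = -3, b = -1/2, c = -3.
So h(t) = -3t^2 - (1/2)t - 3.
Check: h(3) = -63/2. ✓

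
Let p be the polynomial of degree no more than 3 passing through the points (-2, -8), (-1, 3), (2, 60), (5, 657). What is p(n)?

p(n) = 4n^3 + 6n^2 + n + 2

Using the Lagrange interpolation formula with nodes -2, -1, 2, 5:
  L_0(n) = (n + 1)(n - 2)(n - 5) / -28
  L_1(n) = (n + 2)(n - 2)(n - 5) / 18
  L_2(n) = (n + 2)(n + 1)(n - 5) / -36
  L_3(n) = (n + 2)(n + 1)(n - 2) / 126
Then p(n) = -8·L_0(n) + 3·L_1(n) + 60·L_2(n) + 657·L_3(n).
Expanding and collecting terms gives p(n) = 4n^3 + 6n^2 + n + 2.
Check: p(2) = 60. ✓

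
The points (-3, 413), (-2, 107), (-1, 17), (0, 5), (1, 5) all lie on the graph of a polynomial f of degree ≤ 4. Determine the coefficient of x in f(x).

-1

Write f(x) = ax^4 + bx^3 + cx^2 + dx + e. Substituting each data point gives a linear system:
  81a - 27b + 9c - 3d + e = 413
  16a - 8b + 4c - 2d + e = 107
  a - b + c - d + e = 17
  e = 5
  a + b + c + d + e = 5
Solving the system yields a = 3, b = -5, c = 3, d = -1, e = 5.
So f(x) = 3x^4 - 5x^3 + 3x^2 - x + 5.
The coefficient of x is -1.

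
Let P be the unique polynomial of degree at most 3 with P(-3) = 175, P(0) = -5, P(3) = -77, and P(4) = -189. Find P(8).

-1717

Write P(x) = ax^3 + bx^2 + cx + d. Substituting each data point gives a linear system:
  -27a + 9b - 3c + d = 175
  d = -5
  27a + 9b + 3c + d = -77
  64a + 16b + 4c + d = -189
Solving the system yields a = -4, b = 6, c = -6, d = -5.
So P(x) = -4x³ + 6x² - 6x - 5.
Then P(8) = -1717.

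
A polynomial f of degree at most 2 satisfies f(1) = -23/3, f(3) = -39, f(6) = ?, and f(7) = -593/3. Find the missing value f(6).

-146

The 3 known points determine the degree-2 polynomial uniquely.
Write f(s) = as^2 + bs + c. Substituting each data point gives a linear system:
  a + b + c = -23/3
  9a + 3b + c = -39
  49a + 7b + c = -593/3
Solving the system yields a = -4, b = 1/3, c = -4.
So f(s) = -4s² + (1/3)s - 4.
Then f(6) = -146.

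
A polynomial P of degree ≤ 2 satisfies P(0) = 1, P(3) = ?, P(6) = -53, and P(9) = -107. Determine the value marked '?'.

-17

The 3 known points determine the degree-2 polynomial uniquely.
Write P(x) = ax^2 + bx + c. Substituting each data point gives a linear system:
  c = 1
  36a + 6b + c = -53
  81a + 9b + c = -107
Solving the system yields a = -1, b = -3, c = 1.
So P(x) = -x^2 - 3x + 1.
Then P(3) = -17.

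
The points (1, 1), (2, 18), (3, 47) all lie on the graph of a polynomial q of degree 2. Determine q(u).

Using the Lagrange interpolation formula with nodes 1, 2, 3:
  L_0(u) = (u - 2)(u - 3) / 2
  L_1(u) = (u - 1)(u - 3) / -1
  L_2(u) = (u - 1)(u - 2) / 2
Then q(u) = 1·L_0(u) + 18·L_1(u) + 47·L_2(u).
Expanding and collecting terms gives q(u) = 6u² - u - 4.
Check: q(3) = 47. ✓

q(u) = 6u^2 - u - 4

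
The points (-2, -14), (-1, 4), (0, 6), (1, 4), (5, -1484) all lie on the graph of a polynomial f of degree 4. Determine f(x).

f(x) = -2x^4 - 2x^3 + 2x + 6

Using the Lagrange interpolation formula with nodes -2, -1, 0, 1, 5:
  L_0(x) = (x + 1)x(x - 1)(x - 5) / 42
  L_1(x) = (x + 2)x(x - 1)(x - 5) / -12
  L_2(x) = (x + 2)(x + 1)(x - 1)(x - 5) / 10
  L_3(x) = (x + 2)(x + 1)x(x - 5) / -24
  L_4(x) = (x + 2)(x + 1)x(x - 1) / 840
Then f(x) = -14·L_0(x) + 4·L_1(x) + 6·L_2(x) + 4·L_3(x) - 1484·L_4(x).
Expanding and collecting terms gives f(x) = -2x⁴ - 2x³ + 2x + 6.
Check: f(0) = 6. ✓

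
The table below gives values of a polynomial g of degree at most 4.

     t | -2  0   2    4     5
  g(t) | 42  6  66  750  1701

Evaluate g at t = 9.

15585

Write g(t) = at^4 + bt^3 + ct^2 + dt + e. Substituting each data point gives a linear system:
  16a - 8b + 4c - 2d + e = 42
  e = 6
  16a + 8b + 4c + 2d + e = 66
  256a + 64b + 16c + 4d + e = 750
  625a + 125b + 25c + 5d + e = 1701
Solving the system yields a = 2, b = 3, c = 4, d = -6, e = 6.
So g(t) = 2t⁴ + 3t³ + 4t² - 6t + 6.
Then g(9) = 15585.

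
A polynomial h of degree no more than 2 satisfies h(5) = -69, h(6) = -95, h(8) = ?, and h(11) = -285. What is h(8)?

-159

The 3 known points determine the degree-2 polynomial uniquely.
Write h(t) = at^2 + bt + c. Substituting each data point gives a linear system:
  25a + 5b + c = -69
  36a + 6b + c = -95
  121a + 11b + c = -285
Solving the system yields a = -2, b = -4, c = 1.
So h(t) = -2t^2 - 4t + 1.
Then h(8) = -159.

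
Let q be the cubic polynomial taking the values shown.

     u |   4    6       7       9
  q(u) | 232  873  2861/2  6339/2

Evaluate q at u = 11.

11881/2

Using the Lagrange interpolation formula with nodes 4, 6, 7, 9:
  L_0(u) = (u - 6)(u - 7)(u - 9) / -30
  L_1(u) = (u - 4)(u - 7)(u - 9) / 6
  L_2(u) = (u - 4)(u - 6)(u - 9) / -6
  L_3(u) = (u - 4)(u - 6)(u - 7) / 30
Then q(u) = 232·L_0(u) + 873·L_1(u) + 2861/2·L_2(u) + 6339/2·L_3(u).
Expanding and collecting terms gives q(u) = 5u^3 - 6u^2 + (1/2)u + 6.
Evaluating at u = 11: q(11) = 11881/2.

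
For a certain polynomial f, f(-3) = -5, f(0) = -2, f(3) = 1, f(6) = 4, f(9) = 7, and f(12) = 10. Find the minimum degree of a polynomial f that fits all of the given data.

Forward differences of the values at t = -3, 0, 3, 6, 9, 12:
  f  : -5  -2  1  4  7  10
  Δ  : 3  3  3  3  3
  Δ^2: 0  0  0  0
  Δ^3: 0  0  0
  Δ^4: 0  0
  Δ^5: 0
The first differences are constant (3) and nonzero, while all higher differences vanish, so the minimal degree is 1.

1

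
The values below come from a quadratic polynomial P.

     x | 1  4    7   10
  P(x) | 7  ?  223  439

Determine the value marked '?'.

The 3 known points determine the degree-2 polynomial uniquely.
Write P(x) = ax^2 + bx + c. Substituting each data point gives a linear system:
  a + b + c = 7
  49a + 7b + c = 223
  100a + 10b + c = 439
Solving the system yields a = 4, b = 4, c = -1.
So P(x) = 4x^2 + 4x - 1.
Then P(4) = 79.

79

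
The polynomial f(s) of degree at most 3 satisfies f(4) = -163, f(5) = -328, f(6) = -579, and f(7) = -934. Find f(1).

-4

Write f(s) = as^3 + bs^2 + cs + d. Substituting each data point gives a linear system:
  64a + 16b + 4c + d = -163
  125a + 25b + 5c + d = -328
  216a + 36b + 6c + d = -579
  343a + 49b + 7c + d = -934
Solving the system yields a = -3, b = 2, c = 0, d = -3.
So f(s) = -3s^3 + 2s^2 - 3.
Then f(1) = -4.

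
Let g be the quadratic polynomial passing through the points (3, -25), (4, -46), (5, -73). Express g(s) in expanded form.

g(s) = -3s^2 + 2

Write g(s) = as^2 + bs + c. Substituting each data point gives a linear system:
  9a + 3b + c = -25
  16a + 4b + c = -46
  25a + 5b + c = -73
Solving the system yields a = -3, b = 0, c = 2.
So g(s) = -3s^2 + 2.
Check: g(3) = -25. ✓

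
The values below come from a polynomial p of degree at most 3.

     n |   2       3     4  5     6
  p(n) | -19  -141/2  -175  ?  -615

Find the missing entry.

On equispaced nodes a degree-3 polynomial has vanishing fourth forward difference, so
  p(2) - 4·p(3) + 6·p(4) - 4·p(5) + p(6) = 0.
Substituting the known values and solving for p(5):
  -4·p(5) = 1402
  p(5) = -701/2.

-701/2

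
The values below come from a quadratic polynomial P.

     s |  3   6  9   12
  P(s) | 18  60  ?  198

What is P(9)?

The 3 known points determine the degree-2 polynomial uniquely.
Write P(s) = as^2 + bs + c. Substituting each data point gives a linear system:
  9a + 3b + c = 18
  36a + 6b + c = 60
  144a + 12b + c = 198
Solving the system yields a = 1, b = 5, c = -6.
So P(s) = s^2 + 5s - 6.
Then P(9) = 120.

120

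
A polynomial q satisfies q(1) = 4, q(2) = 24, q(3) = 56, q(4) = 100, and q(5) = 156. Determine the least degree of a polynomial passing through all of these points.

Forward differences of the values at t = 1, 2, 3, 4, 5:
  q  : 4  24  56  100  156
  Δ  : 20  32  44  56
  Δ^2: 12  12  12
  Δ^3: 0  0
  Δ^4: 0
The second differences are constant (12) and nonzero, while all higher differences vanish, so the minimal degree is 2.

2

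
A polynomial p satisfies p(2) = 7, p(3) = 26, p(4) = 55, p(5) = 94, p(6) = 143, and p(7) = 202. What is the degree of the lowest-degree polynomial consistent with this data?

Forward differences of the values at n = 2, 3, 4, 5, 6, 7:
  p  : 7  26  55  94  143  202
  Δ  : 19  29  39  49  59
  Δ^2: 10  10  10  10
  Δ^3: 0  0  0
  Δ^4: 0  0
  Δ^5: 0
The second differences are constant (10) and nonzero, while all higher differences vanish, so the minimal degree is 2.

2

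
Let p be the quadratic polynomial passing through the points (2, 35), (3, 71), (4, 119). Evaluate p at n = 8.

Using the Lagrange interpolation formula with nodes 2, 3, 4:
  L_0(n) = (n - 3)(n - 4) / 2
  L_1(n) = (n - 2)(n - 4) / -1
  L_2(n) = (n - 2)(n - 3) / 2
Then p(n) = 35·L_0(n) + 71·L_1(n) + 119·L_2(n).
Expanding and collecting terms gives p(n) = 6n^2 + 6n - 1.
Evaluating at n = 8: p(8) = 431.

431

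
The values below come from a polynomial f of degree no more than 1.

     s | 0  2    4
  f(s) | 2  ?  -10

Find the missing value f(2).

The 2 known points determine the degree-1 polynomial uniquely.
Write f(s) = as + b. Substituting each data point gives a linear system:
  b = 2
  4a + b = -10
Solving the system yields a = -3, b = 2.
So f(s) = -3s + 2.
Then f(2) = -4.

-4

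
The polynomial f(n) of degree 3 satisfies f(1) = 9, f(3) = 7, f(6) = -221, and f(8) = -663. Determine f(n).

f(n) = -2n^3 + 5n^2 + 5n + 1

Write f(n) = an^3 + bn^2 + cn + d. Substituting each data point gives a linear system:
  a + b + c + d = 9
  27a + 9b + 3c + d = 7
  216a + 36b + 6c + d = -221
  512a + 64b + 8c + d = -663
Solving the system yields a = -2, b = 5, c = 5, d = 1.
So f(n) = -2n^3 + 5n^2 + 5n + 1.
Check: f(3) = 7. ✓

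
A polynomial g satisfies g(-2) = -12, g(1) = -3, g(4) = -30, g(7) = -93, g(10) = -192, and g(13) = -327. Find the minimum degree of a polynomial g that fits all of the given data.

Forward differences of the values at t = -2, 1, 4, 7, 10, 13:
  g  : -12  -3  -30  -93  -192  -327
  Δ  : 9  -27  -63  -99  -135
  Δ^2: -36  -36  -36  -36
  Δ^3: 0  0  0
  Δ^4: 0  0
  Δ^5: 0
The second differences are constant (-36) and nonzero, while all higher differences vanish, so the minimal degree is 2.

2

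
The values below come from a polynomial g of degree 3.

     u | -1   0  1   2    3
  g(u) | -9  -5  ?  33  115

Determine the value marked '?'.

On equispaced nodes a degree-3 polynomial has vanishing fourth forward difference, so
  g(-1) - 4·g(0) + 6·g(1) - 4·g(2) + g(3) = 0.
Substituting the known values and solving for g(1):
  6·g(1) = 6
  g(1) = 1.

1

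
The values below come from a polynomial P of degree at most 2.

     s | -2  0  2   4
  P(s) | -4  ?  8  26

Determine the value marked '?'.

-2

The 3 known points determine the degree-2 polynomial uniquely.
Write P(s) = as^2 + bs + c. Substituting each data point gives a linear system:
  4a - 2b + c = -4
  4a + 2b + c = 8
  16a + 4b + c = 26
Solving the system yields a = 1, b = 3, c = -2.
So P(s) = s² + 3s - 2.
Then P(0) = -2.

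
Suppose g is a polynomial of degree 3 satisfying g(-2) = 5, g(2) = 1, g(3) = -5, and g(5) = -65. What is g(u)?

g(u) = -u^3 + 2u^2 + 3u - 5

Write g(u) = au^3 + bu^2 + cu + d. Substituting each data point gives a linear system:
  -8a + 4b - 2c + d = 5
  8a + 4b + 2c + d = 1
  27a + 9b + 3c + d = -5
  125a + 25b + 5c + d = -65
Solving the system yields a = -1, b = 2, c = 3, d = -5.
So g(u) = -u³ + 2u² + 3u - 5.
Check: g(3) = -5. ✓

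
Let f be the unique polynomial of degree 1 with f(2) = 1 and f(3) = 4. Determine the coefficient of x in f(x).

Write f(x) = ax + b. Substituting each data point gives a linear system:
  2a + b = 1
  3a + b = 4
Solving the system yields a = 3, b = -5.
So f(x) = 3x - 5.
The leading coefficient is 3.

3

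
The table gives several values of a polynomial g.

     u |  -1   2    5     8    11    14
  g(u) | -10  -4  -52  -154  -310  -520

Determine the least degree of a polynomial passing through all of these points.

Forward differences of the values at u = -1, 2, 5, 8, 11, 14:
  g  : -10  -4  -52  -154  -310  -520
  Δ  : 6  -48  -102  -156  -210
  Δ^2: -54  -54  -54  -54
  Δ^3: 0  0  0
  Δ^4: 0  0
  Δ^5: 0
The second differences are constant (-54) and nonzero, while all higher differences vanish, so the minimal degree is 2.

2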